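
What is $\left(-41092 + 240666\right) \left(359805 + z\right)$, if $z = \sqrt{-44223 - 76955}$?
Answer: $71807723070 + 199574 i \sqrt{121178} \approx 7.1808 \cdot 10^{10} + 6.9473 \cdot 10^{7} i$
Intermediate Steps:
$z = i \sqrt{121178}$ ($z = \sqrt{-121178} = i \sqrt{121178} \approx 348.11 i$)
$\left(-41092 + 240666\right) \left(359805 + z\right) = \left(-41092 + 240666\right) \left(359805 + i \sqrt{121178}\right) = 199574 \left(359805 + i \sqrt{121178}\right) = 71807723070 + 199574 i \sqrt{121178}$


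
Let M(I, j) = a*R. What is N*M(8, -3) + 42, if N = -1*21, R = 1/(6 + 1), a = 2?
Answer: 36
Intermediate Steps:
R = ⅐ (R = 1/7 = ⅐ ≈ 0.14286)
N = -21
M(I, j) = 2/7 (M(I, j) = 2*(⅐) = 2/7)
N*M(8, -3) + 42 = -21*2/7 + 42 = -6 + 42 = 36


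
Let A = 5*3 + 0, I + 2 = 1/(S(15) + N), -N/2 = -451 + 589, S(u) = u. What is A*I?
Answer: -2615/87 ≈ -30.057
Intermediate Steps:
N = -276 (N = -2*(-451 + 589) = -2*138 = -276)
I = -523/261 (I = -2 + 1/(15 - 276) = -2 + 1/(-261) = -2 - 1/261 = -523/261 ≈ -2.0038)
A = 15 (A = 15 + 0 = 15)
A*I = 15*(-523/261) = -2615/87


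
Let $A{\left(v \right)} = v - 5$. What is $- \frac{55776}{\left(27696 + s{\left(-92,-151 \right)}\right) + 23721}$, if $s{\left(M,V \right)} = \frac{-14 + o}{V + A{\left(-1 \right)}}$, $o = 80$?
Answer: $- \frac{2918944}{2690801} \approx -1.0848$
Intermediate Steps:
$A{\left(v \right)} = -5 + v$
$s{\left(M,V \right)} = \frac{66}{-6 + V}$ ($s{\left(M,V \right)} = \frac{-14 + 80}{V - 6} = \frac{66}{V - 6} = \frac{66}{-6 + V}$)
$- \frac{55776}{\left(27696 + s{\left(-92,-151 \right)}\right) + 23721} = - \frac{55776}{\left(27696 + \frac{66}{-6 - 151}\right) + 23721} = - \frac{55776}{\left(27696 + \frac{66}{-157}\right) + 23721} = - \frac{55776}{\left(27696 + 66 \left(- \frac{1}{157}\right)\right) + 23721} = - \frac{55776}{\left(27696 - \frac{66}{157}\right) + 23721} = - \frac{55776}{\frac{4348206}{157} + 23721} = - \frac{55776}{\frac{8072403}{157}} = \left(-55776\right) \frac{157}{8072403} = - \frac{2918944}{2690801}$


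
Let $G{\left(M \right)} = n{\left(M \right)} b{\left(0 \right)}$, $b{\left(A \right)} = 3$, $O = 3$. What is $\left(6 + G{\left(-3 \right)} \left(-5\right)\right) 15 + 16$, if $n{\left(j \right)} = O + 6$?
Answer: $-1919$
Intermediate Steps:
$n{\left(j \right)} = 9$ ($n{\left(j \right)} = 3 + 6 = 9$)
$G{\left(M \right)} = 27$ ($G{\left(M \right)} = 9 \cdot 3 = 27$)
$\left(6 + G{\left(-3 \right)} \left(-5\right)\right) 15 + 16 = \left(6 + 27 \left(-5\right)\right) 15 + 16 = \left(6 - 135\right) 15 + 16 = \left(-129\right) 15 + 16 = -1935 + 16 = -1919$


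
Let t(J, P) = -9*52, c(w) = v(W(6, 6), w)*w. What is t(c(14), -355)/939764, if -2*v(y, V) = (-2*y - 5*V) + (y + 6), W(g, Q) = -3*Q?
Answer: -117/234941 ≈ -0.00049800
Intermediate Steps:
v(y, V) = -3 + y/2 + 5*V/2 (v(y, V) = -((-2*y - 5*V) + (y + 6))/2 = -((-5*V - 2*y) + (6 + y))/2 = -(6 - y - 5*V)/2 = -3 + y/2 + 5*V/2)
c(w) = w*(-12 + 5*w/2) (c(w) = (-3 + (-3*6)/2 + 5*w/2)*w = (-3 + (½)*(-18) + 5*w/2)*w = (-3 - 9 + 5*w/2)*w = (-12 + 5*w/2)*w = w*(-12 + 5*w/2))
t(J, P) = -468
t(c(14), -355)/939764 = -468/939764 = -468*1/939764 = -117/234941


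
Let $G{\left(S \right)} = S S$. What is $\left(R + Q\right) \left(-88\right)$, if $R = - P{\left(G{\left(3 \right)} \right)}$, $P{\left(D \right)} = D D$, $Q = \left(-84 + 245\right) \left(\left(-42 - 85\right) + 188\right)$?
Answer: $-857120$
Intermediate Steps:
$Q = 9821$ ($Q = 161 \left(-127 + 188\right) = 161 \cdot 61 = 9821$)
$G{\left(S \right)} = S^{2}$
$P{\left(D \right)} = D^{2}$
$R = -81$ ($R = - \left(3^{2}\right)^{2} = - 9^{2} = \left(-1\right) 81 = -81$)
$\left(R + Q\right) \left(-88\right) = \left(-81 + 9821\right) \left(-88\right) = 9740 \left(-88\right) = -857120$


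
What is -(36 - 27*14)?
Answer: 342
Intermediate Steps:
-(36 - 27*14) = -(36 - 378) = -1*(-342) = 342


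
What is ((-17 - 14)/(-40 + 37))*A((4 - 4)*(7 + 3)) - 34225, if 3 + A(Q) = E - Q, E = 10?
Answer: -102458/3 ≈ -34153.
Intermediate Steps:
A(Q) = 7 - Q (A(Q) = -3 + (10 - Q) = 7 - Q)
((-17 - 14)/(-40 + 37))*A((4 - 4)*(7 + 3)) - 34225 = ((-17 - 14)/(-40 + 37))*(7 - (4 - 4)*(7 + 3)) - 34225 = (-31/(-3))*(7 - 0*10) - 34225 = (-31*(-⅓))*(7 - 1*0) - 34225 = 31*(7 + 0)/3 - 34225 = (31/3)*7 - 34225 = 217/3 - 34225 = -102458/3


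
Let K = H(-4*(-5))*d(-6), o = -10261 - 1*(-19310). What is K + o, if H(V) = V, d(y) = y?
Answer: 8929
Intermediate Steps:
o = 9049 (o = -10261 + 19310 = 9049)
K = -120 (K = -4*(-5)*(-6) = 20*(-6) = -120)
K + o = -120 + 9049 = 8929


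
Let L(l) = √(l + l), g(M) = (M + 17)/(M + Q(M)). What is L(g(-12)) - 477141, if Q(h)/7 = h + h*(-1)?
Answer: -477141 + I*√30/6 ≈ -4.7714e+5 + 0.91287*I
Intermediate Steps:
Q(h) = 0 (Q(h) = 7*(h + h*(-1)) = 7*(h - h) = 7*0 = 0)
g(M) = (17 + M)/M (g(M) = (M + 17)/(M + 0) = (17 + M)/M)
L(l) = √2*√l (L(l) = √(2*l) = √2*√l)
L(g(-12)) - 477141 = √2*√((17 - 12)/(-12)) - 477141 = √2*√(-1/12*5) - 477141 = √2*√(-5/12) - 477141 = √2*(I*√15/6) - 477141 = I*√30/6 - 477141 = -477141 + I*√30/6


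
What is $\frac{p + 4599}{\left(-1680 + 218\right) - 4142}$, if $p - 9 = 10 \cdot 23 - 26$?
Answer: $- \frac{401}{467} \approx -0.85867$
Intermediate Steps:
$p = 213$ ($p = 9 + \left(10 \cdot 23 - 26\right) = 9 + \left(230 - 26\right) = 9 + 204 = 213$)
$\frac{p + 4599}{\left(-1680 + 218\right) - 4142} = \frac{213 + 4599}{\left(-1680 + 218\right) - 4142} = \frac{4812}{-1462 - 4142} = \frac{4812}{-5604} = 4812 \left(- \frac{1}{5604}\right) = - \frac{401}{467}$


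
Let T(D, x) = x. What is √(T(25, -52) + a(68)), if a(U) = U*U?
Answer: 6*√127 ≈ 67.617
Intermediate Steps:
a(U) = U²
√(T(25, -52) + a(68)) = √(-52 + 68²) = √(-52 + 4624) = √4572 = 6*√127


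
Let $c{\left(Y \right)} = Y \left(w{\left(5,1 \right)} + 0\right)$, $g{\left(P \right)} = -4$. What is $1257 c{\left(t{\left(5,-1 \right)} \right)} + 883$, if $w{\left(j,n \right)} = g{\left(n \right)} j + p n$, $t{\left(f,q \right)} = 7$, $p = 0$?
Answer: $-175097$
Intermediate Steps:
$w{\left(j,n \right)} = - 4 j$ ($w{\left(j,n \right)} = - 4 j + 0 n = - 4 j + 0 = - 4 j$)
$c{\left(Y \right)} = - 20 Y$ ($c{\left(Y \right)} = Y \left(\left(-4\right) 5 + 0\right) = Y \left(-20 + 0\right) = Y \left(-20\right) = - 20 Y$)
$1257 c{\left(t{\left(5,-1 \right)} \right)} + 883 = 1257 \left(\left(-20\right) 7\right) + 883 = 1257 \left(-140\right) + 883 = -175980 + 883 = -175097$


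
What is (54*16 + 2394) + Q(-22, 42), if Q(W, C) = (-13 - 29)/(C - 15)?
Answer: 29308/9 ≈ 3256.4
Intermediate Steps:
Q(W, C) = -42/(-15 + C)
(54*16 + 2394) + Q(-22, 42) = (54*16 + 2394) - 42/(-15 + 42) = (864 + 2394) - 42/27 = 3258 - 42*1/27 = 3258 - 14/9 = 29308/9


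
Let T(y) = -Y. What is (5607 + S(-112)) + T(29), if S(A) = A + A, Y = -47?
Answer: 5430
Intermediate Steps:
S(A) = 2*A
T(y) = 47 (T(y) = -1*(-47) = 47)
(5607 + S(-112)) + T(29) = (5607 + 2*(-112)) + 47 = (5607 - 224) + 47 = 5383 + 47 = 5430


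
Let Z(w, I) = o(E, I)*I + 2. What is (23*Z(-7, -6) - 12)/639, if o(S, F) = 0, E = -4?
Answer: 34/639 ≈ 0.053208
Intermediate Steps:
Z(w, I) = 2 (Z(w, I) = 0*I + 2 = 0 + 2 = 2)
(23*Z(-7, -6) - 12)/639 = (23*2 - 12)/639 = (46 - 12)*(1/639) = 34*(1/639) = 34/639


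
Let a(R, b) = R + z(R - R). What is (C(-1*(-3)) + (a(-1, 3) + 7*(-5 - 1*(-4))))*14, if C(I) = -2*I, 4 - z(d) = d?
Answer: -140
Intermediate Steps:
z(d) = 4 - d
a(R, b) = 4 + R (a(R, b) = R + (4 - (R - R)) = R + (4 - 1*0) = R + (4 + 0) = R + 4 = 4 + R)
(C(-1*(-3)) + (a(-1, 3) + 7*(-5 - 1*(-4))))*14 = (-(-2)*(-3) + ((4 - 1) + 7*(-5 - 1*(-4))))*14 = (-2*3 + (3 + 7*(-5 + 4)))*14 = (-6 + (3 + 7*(-1)))*14 = (-6 + (3 - 7))*14 = (-6 - 4)*14 = -10*14 = -140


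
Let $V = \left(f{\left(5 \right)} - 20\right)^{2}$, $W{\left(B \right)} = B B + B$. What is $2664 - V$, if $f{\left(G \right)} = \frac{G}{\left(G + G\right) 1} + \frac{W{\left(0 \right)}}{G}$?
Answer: $\frac{9135}{4} \approx 2283.8$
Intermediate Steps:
$W{\left(B \right)} = B + B^{2}$ ($W{\left(B \right)} = B^{2} + B = B + B^{2}$)
$f{\left(G \right)} = \frac{1}{2}$ ($f{\left(G \right)} = \frac{G}{\left(G + G\right) 1} + \frac{0 \left(1 + 0\right)}{G} = \frac{G}{2 G 1} + \frac{0 \cdot 1}{G} = \frac{G}{2 G} + \frac{0}{G} = G \frac{1}{2 G} + 0 = \frac{1}{2} + 0 = \frac{1}{2}$)
$V = \frac{1521}{4}$ ($V = \left(\frac{1}{2} - 20\right)^{2} = \left(- \frac{39}{2}\right)^{2} = \frac{1521}{4} \approx 380.25$)
$2664 - V = 2664 - \frac{1521}{4} = \frac{9135}{4}$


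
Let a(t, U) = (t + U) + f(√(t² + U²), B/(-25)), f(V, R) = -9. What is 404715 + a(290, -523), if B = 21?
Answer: 404473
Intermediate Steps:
a(t, U) = -9 + U + t (a(t, U) = (t + U) - 9 = (U + t) - 9 = -9 + U + t)
404715 + a(290, -523) = 404715 + (-9 - 523 + 290) = 404715 - 242 = 404473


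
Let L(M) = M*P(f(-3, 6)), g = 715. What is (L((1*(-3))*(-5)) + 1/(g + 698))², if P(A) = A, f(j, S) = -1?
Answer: 449185636/1996569 ≈ 224.98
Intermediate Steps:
L(M) = -M (L(M) = M*(-1) = -M)
(L((1*(-3))*(-5)) + 1/(g + 698))² = (-1*(-3)*(-5) + 1/(715 + 698))² = (-(-3)*(-5) + 1/1413)² = (-1*15 + 1/1413)² = (-15 + 1/1413)² = (-21194/1413)² = 449185636/1996569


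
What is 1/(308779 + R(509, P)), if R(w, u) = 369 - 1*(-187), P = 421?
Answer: 1/309335 ≈ 3.2327e-6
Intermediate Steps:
R(w, u) = 556 (R(w, u) = 369 + 187 = 556)
1/(308779 + R(509, P)) = 1/(308779 + 556) = 1/309335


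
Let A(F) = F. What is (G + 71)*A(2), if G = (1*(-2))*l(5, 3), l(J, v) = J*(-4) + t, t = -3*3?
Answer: 258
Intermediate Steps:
t = -9
l(J, v) = -9 - 4*J (l(J, v) = J*(-4) - 9 = -4*J - 9 = -9 - 4*J)
G = 58 (G = (1*(-2))*(-9 - 4*5) = -2*(-9 - 20) = -2*(-29) = 58)
(G + 71)*A(2) = (58 + 71)*2 = 129*2 = 258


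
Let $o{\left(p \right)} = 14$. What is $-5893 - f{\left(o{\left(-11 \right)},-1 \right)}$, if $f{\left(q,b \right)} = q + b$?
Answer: $-5906$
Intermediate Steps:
$f{\left(q,b \right)} = b + q$
$-5893 - f{\left(o{\left(-11 \right)},-1 \right)} = -5893 - \left(-1 + 14\right) = -5893 - 13 = -5906$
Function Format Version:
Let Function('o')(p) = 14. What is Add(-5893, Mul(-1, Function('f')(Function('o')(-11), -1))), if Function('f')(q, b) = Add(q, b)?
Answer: -5906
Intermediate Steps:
Function('f')(q, b) = Add(b, q)
Add(-5893, Mul(-1, Function('f')(Function('o')(-11), -1))) = Add(-5893, Mul(-1, Add(-1, 14))) = Add(-5893, Mul(-1, 13)) = Add(-5893, -13) = -5906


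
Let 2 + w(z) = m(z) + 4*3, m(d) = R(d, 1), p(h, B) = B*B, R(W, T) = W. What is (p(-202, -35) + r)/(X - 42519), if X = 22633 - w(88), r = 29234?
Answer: -30459/19984 ≈ -1.5242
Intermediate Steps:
p(h, B) = B**2
m(d) = d
w(z) = 10 + z (w(z) = -2 + (z + 4*3) = -2 + (z + 12) = -2 + (12 + z) = 10 + z)
X = 22535 (X = 22633 - (10 + 88) = 22633 - 1*98 = 22633 - 98 = 22535)
(p(-202, -35) + r)/(X - 42519) = ((-35)**2 + 29234)/(22535 - 42519) = (1225 + 29234)/(-19984) = 30459*(-1/19984) = -30459/19984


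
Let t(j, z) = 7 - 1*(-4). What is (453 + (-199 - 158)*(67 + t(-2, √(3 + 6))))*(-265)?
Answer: 7259145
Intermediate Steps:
t(j, z) = 11 (t(j, z) = 7 + 4 = 11)
(453 + (-199 - 158)*(67 + t(-2, √(3 + 6))))*(-265) = (453 + (-199 - 158)*(67 + 11))*(-265) = (453 - 357*78)*(-265) = (453 - 27846)*(-265) = -27393*(-265) = 7259145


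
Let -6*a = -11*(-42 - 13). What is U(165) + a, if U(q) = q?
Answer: 385/6 ≈ 64.167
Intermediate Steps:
a = -605/6 (a = -(-11)*(-42 - 13)/6 = -(-11)*(-55)/6 = -1/6*605 = -605/6 ≈ -100.83)
U(165) + a = 165 - 605/6 = 385/6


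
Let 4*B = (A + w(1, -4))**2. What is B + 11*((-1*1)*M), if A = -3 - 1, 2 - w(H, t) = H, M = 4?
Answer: -167/4 ≈ -41.750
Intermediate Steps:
w(H, t) = 2 - H
A = -4
B = 9/4 (B = (-4 + (2 - 1*1))**2/4 = (-4 + (2 - 1))**2/4 = (-4 + 1)**2/4 = (1/4)*(-3)**2 = (1/4)*9 = 9/4 ≈ 2.2500)
B + 11*((-1*1)*M) = 9/4 + 11*(-1*1*4) = 9/4 + 11*(-1*4) = 9/4 + 11*(-4) = 9/4 - 44 = -167/4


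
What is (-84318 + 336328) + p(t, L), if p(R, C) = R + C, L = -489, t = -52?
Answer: 251469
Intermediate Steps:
p(R, C) = C + R
(-84318 + 336328) + p(t, L) = (-84318 + 336328) + (-489 - 52) = 252010 - 541 = 251469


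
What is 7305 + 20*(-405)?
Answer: -795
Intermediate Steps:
7305 + 20*(-405) = 7305 - 8100 = -795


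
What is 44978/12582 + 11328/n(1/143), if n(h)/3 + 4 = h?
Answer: -3384097469/3592161 ≈ -942.08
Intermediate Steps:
n(h) = -12 + 3*h
44978/12582 + 11328/n(1/143) = 44978/12582 + 11328/(-12 + 3/143) = 44978*(1/12582) + 11328/(-12 + 3*(1/143)) = 22489/6291 + 11328/(-12 + 3/143) = 22489/6291 + 11328/(-1713/143) = 22489/6291 + 11328*(-143/1713) = 22489/6291 - 539968/571 = -3384097469/3592161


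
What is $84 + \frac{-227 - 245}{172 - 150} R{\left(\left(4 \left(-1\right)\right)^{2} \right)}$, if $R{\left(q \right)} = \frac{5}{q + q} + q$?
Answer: $- \frac{2101}{8} \approx -262.63$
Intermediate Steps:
$R{\left(q \right)} = q + \frac{5}{2 q}$ ($R{\left(q \right)} = \frac{5}{2 q} + q = q + \frac{5}{2 q}$)
$84 + \frac{-227 - 245}{172 - 150} R{\left(\left(4 \left(-1\right)\right)^{2} \right)} = 84 + \frac{-227 - 245}{172 - 150} \left(\left(4 \left(-1\right)\right)^{2} + \frac{5}{2 \left(4 \left(-1\right)\right)^{2}}\right) = 84 + - \frac{472}{22} \left(\left(-4\right)^{2} + \frac{5}{2 \left(-4\right)^{2}}\right) = 84 + \left(-472\right) \frac{1}{22} \left(16 + \frac{5}{2 \cdot 16}\right) = 84 - \frac{236 \left(16 + \frac{5}{2} \cdot \frac{1}{16}\right)}{11} = 84 - \frac{236 \left(16 + \frac{5}{32}\right)}{11} = 84 - \frac{2773}{8} = - \frac{2101}{8}$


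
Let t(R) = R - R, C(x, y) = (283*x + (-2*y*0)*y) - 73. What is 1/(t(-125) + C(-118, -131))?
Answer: -1/33467 ≈ -2.9880e-5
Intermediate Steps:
C(x, y) = -73 + 283*x (C(x, y) = (283*x + 0*y) - 73 = (283*x + 0) - 73 = 283*x - 73 = -73 + 283*x)
t(R) = 0
1/(t(-125) + C(-118, -131)) = 1/(0 + (-73 + 283*(-118))) = 1/(0 + (-73 - 33394)) = 1/(0 - 33467) = 1/(-33467) = -1/33467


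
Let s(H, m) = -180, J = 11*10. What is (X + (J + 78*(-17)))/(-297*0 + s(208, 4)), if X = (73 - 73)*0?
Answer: 304/45 ≈ 6.7556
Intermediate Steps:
J = 110
X = 0 (X = 0*0 = 0)
(X + (J + 78*(-17)))/(-297*0 + s(208, 4)) = (0 + (110 + 78*(-17)))/(-297*0 - 180) = (0 + (110 - 1326))/(0 - 180) = (0 - 1216)/(-180) = -1216*(-1/180) = 304/45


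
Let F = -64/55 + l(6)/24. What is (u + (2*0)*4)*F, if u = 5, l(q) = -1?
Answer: -1591/264 ≈ -6.0265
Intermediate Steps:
F = -1591/1320 (F = -64/55 - 1/24 = -1591/1320 ≈ -1.2053)
(u + (2*0)*4)*F = (5 + (2*0)*4)*(-1591/1320) = (5 + 0*4)*(-1591/1320) = (5 + 0)*(-1591/1320) = 5*(-1591/1320) = -1591/264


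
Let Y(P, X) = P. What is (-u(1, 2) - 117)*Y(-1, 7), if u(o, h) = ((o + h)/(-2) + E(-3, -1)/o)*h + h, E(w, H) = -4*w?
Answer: 140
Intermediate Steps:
u(o, h) = h + h*(12/o - h/2 - o/2) (u(o, h) = ((o + h)/(-2) + (-4*(-3))/o)*h + h = ((h + o)*(-½) + 12/o)*h + h = ((-h/2 - o/2) + 12/o)*h + h = (12/o - h/2 - o/2)*h + h = h*(12/o - h/2 - o/2) + h = h + h*(12/o - h/2 - o/2))
(-u(1, 2) - 117)*Y(-1, 7) = (-(-1)*2*(-24 + 1*(-2 + 2 + 1))/(2*1) - 117)*(-1) = (-(-1)*2*(-24 + 1*1)/2 - 117)*(-1) = (-(-1)*2*(-24 + 1)/2 - 117)*(-1) = (-(-1)*2*(-23)/2 - 117)*(-1) = (-1*23 - 117)*(-1) = (-23 - 117)*(-1) = -140*(-1) = 140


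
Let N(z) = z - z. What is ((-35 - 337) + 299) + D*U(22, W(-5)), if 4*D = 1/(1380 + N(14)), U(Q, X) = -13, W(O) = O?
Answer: -402973/5520 ≈ -73.002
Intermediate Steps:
N(z) = 0
D = 1/5520 (D = 1/(4*(1380 + 0)) = (¼)/1380 = (¼)*(1/1380) = 1/5520 ≈ 0.00018116)
((-35 - 337) + 299) + D*U(22, W(-5)) = ((-35 - 337) + 299) + (1/5520)*(-13) = (-372 + 299) - 13/5520 = -73 - 13/5520 = -402973/5520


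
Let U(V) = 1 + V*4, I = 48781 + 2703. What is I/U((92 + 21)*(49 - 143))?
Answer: -51484/42487 ≈ -1.2118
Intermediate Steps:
I = 51484
U(V) = 1 + 4*V
I/U((92 + 21)*(49 - 143)) = 51484/(1 + 4*((92 + 21)*(49 - 143))) = 51484/(1 + 4*(113*(-94))) = 51484/(1 + 4*(-10622)) = 51484/(1 - 42488) = 51484/(-42487) = 51484*(-1/42487) = -51484/42487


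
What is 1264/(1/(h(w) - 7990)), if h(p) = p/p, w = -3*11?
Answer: -10098096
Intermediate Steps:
w = -33
h(p) = 1
1264/(1/(h(w) - 7990)) = 1264/(1/(1 - 7990)) = 1264/(1/(-7989)) = 1264/(-1/7989) = 1264*(-7989) = -10098096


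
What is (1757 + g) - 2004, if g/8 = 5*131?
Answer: 4993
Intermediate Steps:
g = 5240 (g = 8*(5*131) = 8*655 = 5240)
(1757 + g) - 2004 = (1757 + 5240) - 2004 = 6997 - 2004 = 4993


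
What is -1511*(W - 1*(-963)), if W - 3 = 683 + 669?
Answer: -3502498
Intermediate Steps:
W = 1355 (W = 3 + (683 + 669) = 3 + 1352 = 1355)
-1511*(W - 1*(-963)) = -1511*(1355 - 1*(-963)) = -1511*(1355 + 963) = -1511*2318 = -3502498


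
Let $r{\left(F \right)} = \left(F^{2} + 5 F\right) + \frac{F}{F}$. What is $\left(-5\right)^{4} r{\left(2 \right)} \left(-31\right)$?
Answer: $-290625$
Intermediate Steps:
$r{\left(F \right)} = 1 + F^{2} + 5 F$ ($r{\left(F \right)} = \left(F^{2} + 5 F\right) + 1 = 1 + F^{2} + 5 F$)
$\left(-5\right)^{4} r{\left(2 \right)} \left(-31\right) = \left(-5\right)^{4} \left(1 + 2^{2} + 5 \cdot 2\right) \left(-31\right) = 625 \left(1 + 4 + 10\right) \left(-31\right) = 625 \cdot 15 \left(-31\right) = 9375 \left(-31\right) = -290625$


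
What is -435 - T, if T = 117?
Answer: -552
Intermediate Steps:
-435 - T = -435 - 1*117 = -435 - 117 = -552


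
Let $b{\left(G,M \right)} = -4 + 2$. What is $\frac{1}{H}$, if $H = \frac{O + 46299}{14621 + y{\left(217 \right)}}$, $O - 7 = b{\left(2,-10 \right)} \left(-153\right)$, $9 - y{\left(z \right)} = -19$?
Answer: $\frac{14649}{46612} \approx 0.31428$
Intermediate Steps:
$y{\left(z \right)} = 28$ ($y{\left(z \right)} = 9 - -19 = 9 + 19 = 28$)
$b{\left(G,M \right)} = -2$
$O = 313$ ($O = 7 - -306 = 7 + 306 = 313$)
$H = \frac{46612}{14649}$ ($H = \frac{313 + 46299}{14621 + 28} = \frac{46612}{14649} \approx 3.1819$)
$\frac{1}{H} = \frac{1}{\frac{46612}{14649}} = \frac{14649}{46612}$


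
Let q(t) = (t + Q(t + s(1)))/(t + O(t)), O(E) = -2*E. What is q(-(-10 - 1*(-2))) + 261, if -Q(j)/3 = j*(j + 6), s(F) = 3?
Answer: 2641/8 ≈ 330.13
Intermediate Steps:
Q(j) = -3*j*(6 + j) (Q(j) = -3*j*(j + 6) = -3*j*(6 + j))
q(t) = -(t - 3*(3 + t)*(9 + t))/t (q(t) = (t - 3*(t + 3)*(6 + (t + 3)))/(t - 2*t) = (t - 3*(3 + t)*(6 + (3 + t)))/((-t)) = (t - 3*(3 + t)*(9 + t))*(-1/t) = -(t - 3*(3 + t)*(9 + t))/t)
q(-(-10 - 1*(-2))) + 261 = (35 + 3*(-(-10 - 1*(-2))) + 81/((-(-10 - 1*(-2))))) + 261 = (35 + 3*(-(-10 + 2)) + 81/((-(-10 + 2)))) + 261 = (35 + 3*(-1*(-8)) + 81/((-1*(-8)))) + 261 = (35 + 3*8 + 81/8) + 261 = (35 + 24 + 81*(⅛)) + 261 = (35 + 24 + 81/8) + 261 = 553/8 + 261 = 2641/8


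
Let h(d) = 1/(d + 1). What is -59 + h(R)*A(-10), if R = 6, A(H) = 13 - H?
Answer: -390/7 ≈ -55.714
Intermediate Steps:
h(d) = 1/(1 + d)
-59 + h(R)*A(-10) = -59 + (13 - 1*(-10))/(1 + 6) = -59 + (13 + 10)/7 = -59 + (1/7)*23 = -59 + 23/7 = -390/7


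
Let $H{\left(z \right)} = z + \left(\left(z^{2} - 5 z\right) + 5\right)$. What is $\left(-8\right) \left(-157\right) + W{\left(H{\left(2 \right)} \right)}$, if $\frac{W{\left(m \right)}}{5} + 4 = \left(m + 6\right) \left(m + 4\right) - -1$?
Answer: $1416$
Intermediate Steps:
$H{\left(z \right)} = 5 + z^{2} - 4 z$ ($H{\left(z \right)} = z + \left(5 + z^{2} - 5 z\right) = 5 + z^{2} - 4 z$)
$W{\left(m \right)} = -15 + 5 \left(4 + m\right) \left(6 + m\right)$ ($W{\left(m \right)} = -20 + 5 \left(\left(m + 6\right) \left(m + 4\right) - -1\right) = -20 + 5 \left(\left(6 + m\right) \left(4 + m\right) + 1\right) = -20 + 5 \left(\left(4 + m\right) \left(6 + m\right) + 1\right) = -20 + 5 \left(1 + \left(4 + m\right) \left(6 + m\right)\right) = -20 + \left(5 + 5 \left(4 + m\right) \left(6 + m\right)\right) = -15 + 5 \left(4 + m\right) \left(6 + m\right)$)
$\left(-8\right) \left(-157\right) + W{\left(H{\left(2 \right)} \right)} = \left(-8\right) \left(-157\right) + \left(105 + 5 \left(5 + 2^{2} - 8\right)^{2} + 50 \left(5 + 2^{2} - 8\right)\right) = 1256 + \left(105 + 5 \left(5 + 4 - 8\right)^{2} + 50 \left(5 + 4 - 8\right)\right) = 1256 + \left(105 + 5 \cdot 1^{2} + 50 \cdot 1\right) = 1256 + \left(105 + 5 \cdot 1 + 50\right) = 1256 + \left(105 + 5 + 50\right) = 1256 + 160 = 1416$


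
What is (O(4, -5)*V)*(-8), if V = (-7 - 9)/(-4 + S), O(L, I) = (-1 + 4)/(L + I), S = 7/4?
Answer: 512/3 ≈ 170.67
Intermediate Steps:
S = 7/4 (S = 7*(¼) = 7/4 ≈ 1.7500)
O(L, I) = 3/(I + L)
V = 64/9 (V = (-7 - 9)/(-4 + 7/4) = -16/(-9/4) = -16*(-4/9) = 64/9 ≈ 7.1111)
(O(4, -5)*V)*(-8) = ((3/(-5 + 4))*(64/9))*(-8) = ((3/(-1))*(64/9))*(-8) = ((3*(-1))*(64/9))*(-8) = -3*64/9*(-8) = -64/3*(-8) = 512/3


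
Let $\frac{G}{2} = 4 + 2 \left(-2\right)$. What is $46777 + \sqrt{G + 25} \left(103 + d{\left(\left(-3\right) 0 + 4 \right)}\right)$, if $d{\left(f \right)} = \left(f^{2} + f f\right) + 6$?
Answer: $47482$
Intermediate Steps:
$G = 0$ ($G = 2 \left(4 + 2 \left(-2\right)\right) = 2 \left(4 - 4\right) = 2 \cdot 0 = 0$)
$d{\left(f \right)} = 6 + 2 f^{2}$ ($d{\left(f \right)} = \left(f^{2} + f^{2}\right) + 6 = 2 f^{2} + 6 = 6 + 2 f^{2}$)
$46777 + \sqrt{G + 25} \left(103 + d{\left(\left(-3\right) 0 + 4 \right)}\right) = 46777 + \sqrt{0 + 25} \left(103 + \left(6 + 2 \left(\left(-3\right) 0 + 4\right)^{2}\right)\right) = 46777 + \sqrt{25} \left(103 + \left(6 + 2 \left(0 + 4\right)^{2}\right)\right) = 46777 + 5 \left(103 + \left(6 + 2 \cdot 4^{2}\right)\right) = 46777 + 5 \left(103 + \left(6 + 2 \cdot 16\right)\right) = 46777 + 5 \left(103 + \left(6 + 32\right)\right) = 46777 + 5 \left(103 + 38\right) = 46777 + 5 \cdot 141 = 46777 + 705 = 47482$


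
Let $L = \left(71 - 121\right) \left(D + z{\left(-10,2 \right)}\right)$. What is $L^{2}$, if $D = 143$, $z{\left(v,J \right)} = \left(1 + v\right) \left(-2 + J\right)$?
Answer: $51122500$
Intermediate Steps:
$L = -7150$ ($L = \left(71 - 121\right) \left(143 + \left(-2 + 2 - -20 + 2 \left(-10\right)\right)\right) = - 50 \left(143 + \left(-2 + 2 + 20 - 20\right)\right) = - 50 \left(143 + 0\right) = \left(-50\right) 143 = -7150$)
$L^{2} = \left(-7150\right)^{2} = 51122500$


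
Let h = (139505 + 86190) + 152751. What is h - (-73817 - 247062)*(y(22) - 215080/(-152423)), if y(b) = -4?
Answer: -68938829290/152423 ≈ -4.5229e+5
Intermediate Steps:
h = 378446 (h = 225695 + 152751 = 378446)
h - (-73817 - 247062)*(y(22) - 215080/(-152423)) = 378446 - (-73817 - 247062)*(-4 - 215080/(-152423)) = 378446 - (-320879)*(-4 - 215080*(-1/152423)) = 378446 - (-320879)*(-4 + 215080/152423) = 378446 - (-320879)*(-394612)/152423 = 378446 - 1*126622703948/152423 = 378446 - 126622703948/152423 = -68938829290/152423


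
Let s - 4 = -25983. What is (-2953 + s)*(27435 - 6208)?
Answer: -614139564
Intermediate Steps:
s = -25979 (s = 4 - 25983 = -25979)
(-2953 + s)*(27435 - 6208) = (-2953 - 25979)*(27435 - 6208) = -28932*21227 = -614139564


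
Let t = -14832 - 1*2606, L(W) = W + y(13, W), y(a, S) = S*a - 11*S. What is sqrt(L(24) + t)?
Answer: I*sqrt(17366) ≈ 131.78*I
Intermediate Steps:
y(a, S) = -11*S + S*a
L(W) = 3*W (L(W) = W + W*(-11 + 13) = W + W*2 = W + 2*W = 3*W)
t = -17438 (t = -14832 - 2606 = -17438)
sqrt(L(24) + t) = sqrt(3*24 - 17438) = sqrt(72 - 17438) = sqrt(-17366) = I*sqrt(17366)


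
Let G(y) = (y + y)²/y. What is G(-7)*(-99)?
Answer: 2772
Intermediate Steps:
G(y) = 4*y (G(y) = (2*y)²/y = (4*y²)/y = 4*y)
G(-7)*(-99) = (4*(-7))*(-99) = -28*(-99) = 2772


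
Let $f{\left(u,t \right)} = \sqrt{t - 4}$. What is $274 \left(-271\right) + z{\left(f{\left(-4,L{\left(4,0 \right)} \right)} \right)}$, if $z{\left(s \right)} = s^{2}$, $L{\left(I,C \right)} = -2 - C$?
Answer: $-74260$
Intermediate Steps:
$f{\left(u,t \right)} = \sqrt{-4 + t}$
$274 \left(-271\right) + z{\left(f{\left(-4,L{\left(4,0 \right)} \right)} \right)} = 274 \left(-271\right) + \left(\sqrt{-4 - 2}\right)^{2} = -74254 + \left(\sqrt{-4 + \left(-2 + 0\right)}\right)^{2} = -74254 + \left(\sqrt{-4 - 2}\right)^{2} = -74254 + \left(\sqrt{-6}\right)^{2} = -74254 + \left(i \sqrt{6}\right)^{2} = -74254 - 6 = -74260$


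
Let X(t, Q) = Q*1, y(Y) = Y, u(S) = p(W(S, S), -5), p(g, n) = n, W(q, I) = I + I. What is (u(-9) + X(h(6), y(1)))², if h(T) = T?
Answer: 16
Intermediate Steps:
W(q, I) = 2*I
u(S) = -5
X(t, Q) = Q
(u(-9) + X(h(6), y(1)))² = (-5 + 1)² = (-4)² = 16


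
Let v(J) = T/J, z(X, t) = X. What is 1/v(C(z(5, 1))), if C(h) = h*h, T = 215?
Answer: 5/43 ≈ 0.11628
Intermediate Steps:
C(h) = h²
v(J) = 215/J
1/v(C(z(5, 1))) = 1/(215/(5²)) = 1/(215/25) = 1/(215*(1/25)) = 1/(43/5) = 5/43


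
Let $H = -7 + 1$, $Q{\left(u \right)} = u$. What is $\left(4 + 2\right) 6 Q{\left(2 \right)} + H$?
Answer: $66$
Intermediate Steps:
$H = -6$
$\left(4 + 2\right) 6 Q{\left(2 \right)} + H = \left(4 + 2\right) 6 \cdot 2 - 6 = 6 \cdot 6 \cdot 2 - 6 = 36 \cdot 2 - 6 = 72 - 6 = 66$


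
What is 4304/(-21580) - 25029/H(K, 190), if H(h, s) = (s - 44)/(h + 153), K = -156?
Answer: 404937269/787670 ≈ 514.09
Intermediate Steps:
H(h, s) = (-44 + s)/(153 + h)
4304/(-21580) - 25029/H(K, 190) = 4304/(-21580) - 25029*(153 - 156)/(-44 + 190) = 4304*(-1/21580) - 25029/(146/(-3)) = -1076/5395 - 25029/((-⅓*146)) = -1076/5395 - 25029/(-146/3) = -1076/5395 - 25029*(-3/146) = -1076/5395 + 75087/146 = 404937269/787670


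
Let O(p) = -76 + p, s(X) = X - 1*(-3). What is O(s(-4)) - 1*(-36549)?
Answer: 36472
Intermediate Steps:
s(X) = 3 + X (s(X) = X + 3 = 3 + X)
O(s(-4)) - 1*(-36549) = (-76 + (3 - 4)) - 1*(-36549) = (-76 - 1) + 36549 = -77 + 36549 = 36472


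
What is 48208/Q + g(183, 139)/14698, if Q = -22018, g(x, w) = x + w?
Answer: -175367847/80905141 ≈ -2.1676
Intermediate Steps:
g(x, w) = w + x
48208/Q + g(183, 139)/14698 = 48208/(-22018) + (139 + 183)/14698 = 48208*(-1/22018) + 322*(1/14698) = -24104/11009 + 161/7349 = -175367847/80905141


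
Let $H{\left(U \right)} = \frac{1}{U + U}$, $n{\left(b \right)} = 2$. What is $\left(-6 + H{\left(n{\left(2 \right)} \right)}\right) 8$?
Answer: $-46$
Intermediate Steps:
$H{\left(U \right)} = \frac{1}{2 U}$
$\left(-6 + H{\left(n{\left(2 \right)} \right)}\right) 8 = \left(-6 + \frac{1}{2 \cdot 2}\right) 8 = \left(-6 + \frac{1}{2} \cdot \frac{1}{2}\right) 8 = \left(-6 + \frac{1}{4}\right) 8 = \left(- \frac{23}{4}\right) 8 = -46$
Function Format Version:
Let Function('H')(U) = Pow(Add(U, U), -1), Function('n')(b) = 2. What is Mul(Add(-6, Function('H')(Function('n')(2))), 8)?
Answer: -46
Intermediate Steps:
Function('H')(U) = Mul(Rational(1, 2), Pow(U, -1)) (Function('H')(U) = Pow(Mul(2, U), -1) = Mul(Rational(1, 2), Pow(U, -1)))
Mul(Add(-6, Function('H')(Function('n')(2))), 8) = Mul(Add(-6, Mul(Rational(1, 2), Pow(2, -1))), 8) = Mul(Add(-6, Mul(Rational(1, 2), Rational(1, 2))), 8) = Mul(Add(-6, Rational(1, 4)), 8) = Mul(Rational(-23, 4), 8) = -46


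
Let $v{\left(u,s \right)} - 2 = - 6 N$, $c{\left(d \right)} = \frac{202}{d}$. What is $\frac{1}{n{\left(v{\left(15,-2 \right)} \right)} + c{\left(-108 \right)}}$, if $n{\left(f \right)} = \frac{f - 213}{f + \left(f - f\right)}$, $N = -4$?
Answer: $- \frac{351}{3181} \approx -0.11034$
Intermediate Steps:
$v{\left(u,s \right)} = 26$ ($v{\left(u,s \right)} = 2 - -24 = 2 + 24 = 26$)
$n{\left(f \right)} = \frac{-213 + f}{f}$ ($n{\left(f \right)} = \frac{-213 + f}{f + 0} = \frac{-213 + f}{f}$)
$\frac{1}{n{\left(v{\left(15,-2 \right)} \right)} + c{\left(-108 \right)}} = \frac{1}{\frac{-213 + 26}{26} + \frac{202}{-108}} = \frac{1}{\frac{1}{26} \left(-187\right) + 202 \left(- \frac{1}{108}\right)} = \frac{1}{- \frac{187}{26} - \frac{101}{54}} = \frac{1}{- \frac{3181}{351}} = - \frac{351}{3181}$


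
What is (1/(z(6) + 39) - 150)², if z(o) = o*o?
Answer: 126540001/5625 ≈ 22496.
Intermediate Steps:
z(o) = o²
(1/(z(6) + 39) - 150)² = (1/(6² + 39) - 150)² = (1/(36 + 39) - 150)² = (1/75 - 150)² = (-11249/75)² = 126540001/5625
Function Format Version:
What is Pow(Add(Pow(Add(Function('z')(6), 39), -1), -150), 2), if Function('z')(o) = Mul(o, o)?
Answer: Rational(126540001, 5625) ≈ 22496.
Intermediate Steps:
Function('z')(o) = Pow(o, 2)
Pow(Add(Pow(Add(Function('z')(6), 39), -1), -150), 2) = Pow(Add(Pow(Add(Pow(6, 2), 39), -1), -150), 2) = Pow(Add(Pow(Add(36, 39), -1), -150), 2) = Pow(Add(Pow(75, -1), -150), 2) = Pow(Add(Rational(1, 75), -150), 2) = Pow(Rational(-11249, 75), 2) = Rational(126540001, 5625)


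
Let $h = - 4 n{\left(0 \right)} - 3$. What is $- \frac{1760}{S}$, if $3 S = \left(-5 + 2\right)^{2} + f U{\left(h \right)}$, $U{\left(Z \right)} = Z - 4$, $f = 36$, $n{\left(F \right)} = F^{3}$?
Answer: $\frac{1760}{81} \approx 21.728$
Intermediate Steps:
$h = -3$ ($h = - 4 \cdot 0^{3} - 3 = \left(-4\right) 0 - 3 = 0 - 3 = -3$)
$U{\left(Z \right)} = -4 + Z$ ($U{\left(Z \right)} = Z - 4 = -4 + Z$)
$S = -81$ ($S = \frac{\left(-5 + 2\right)^{2} + 36 \left(-4 - 3\right)}{3} = \frac{\left(-3\right)^{2} + 36 \left(-7\right)}{3} = \frac{9 - 252}{3} = \frac{1}{3} \left(-243\right) = -81$)
$- \frac{1760}{S} = - \frac{1760}{-81} = \left(-1760\right) \left(- \frac{1}{81}\right) = \frac{1760}{81}$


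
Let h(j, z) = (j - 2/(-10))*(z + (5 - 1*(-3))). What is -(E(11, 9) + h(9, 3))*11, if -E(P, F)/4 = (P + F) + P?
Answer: 1254/5 ≈ 250.80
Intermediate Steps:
h(j, z) = (8 + z)*(⅕ + j) (h(j, z) = (j - 2*(-⅒))*(z + (5 + 3)) = (j + ⅕)*(z + 8) = (⅕ + j)*(8 + z) = (8 + z)*(⅕ + j))
E(P, F) = -8*P - 4*F (E(P, F) = -4*((P + F) + P) = -4*((F + P) + P) = -4*(F + 2*P) = -8*P - 4*F)
-(E(11, 9) + h(9, 3))*11 = -((-8*11 - 4*9) + (8/5 + 8*9 + (⅕)*3 + 9*3))*11 = -((-88 - 36) + (8/5 + 72 + ⅗ + 27))*11 = -(-124 + 506/5)*11 = -(-114)*11/5 = -1*(-1254/5) = 1254/5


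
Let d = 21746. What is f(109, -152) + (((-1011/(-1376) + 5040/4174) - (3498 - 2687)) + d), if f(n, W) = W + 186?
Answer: 60222506405/2871712 ≈ 20971.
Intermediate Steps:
f(n, W) = 186 + W
f(109, -152) + (((-1011/(-1376) + 5040/4174) - (3498 - 2687)) + d) = (186 - 152) + (((-1011/(-1376) + 5040/4174) - (3498 - 2687)) + 21746) = 34 + (((-1011*(-1/1376) + 5040*(1/4174)) - 1*811) + 21746) = 34 + (((1011/1376 + 2520/2087) - 811) + 21746) = 34 + ((5577477/2871712 - 811) + 21746) = 34 + (-2323380955/2871712 + 21746) = 34 + 60124868197/2871712 = 60222506405/2871712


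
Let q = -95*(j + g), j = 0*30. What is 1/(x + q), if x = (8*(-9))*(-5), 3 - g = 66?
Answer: 1/6345 ≈ 0.00015760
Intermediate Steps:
j = 0
g = -63 (g = 3 - 1*66 = 3 - 66 = -63)
x = 360 (x = -72*(-5) = 360)
q = 5985 (q = -95*(0 - 63) = -95*(-63) = 5985)
1/(x + q) = 1/(360 + 5985) = 1/6345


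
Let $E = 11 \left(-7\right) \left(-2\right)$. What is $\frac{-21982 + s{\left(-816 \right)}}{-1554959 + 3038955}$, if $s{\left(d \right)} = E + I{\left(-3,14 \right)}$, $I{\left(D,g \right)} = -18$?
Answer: $- \frac{10923}{741998} \approx -0.014721$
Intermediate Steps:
$E = 154$ ($E = \left(-77\right) \left(-2\right) = 154$)
$s{\left(d \right)} = 136$ ($s{\left(d \right)} = 154 - 18 = 136$)
$\frac{-21982 + s{\left(-816 \right)}}{-1554959 + 3038955} = \frac{-21982 + 136}{-1554959 + 3038955} = - \frac{21846}{1483996} = \left(-21846\right) \frac{1}{1483996} = - \frac{10923}{741998}$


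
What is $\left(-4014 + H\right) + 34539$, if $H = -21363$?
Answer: $9162$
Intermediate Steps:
$\left(-4014 + H\right) + 34539 = \left(-4014 - 21363\right) + 34539 = -25377 + 34539 = 9162$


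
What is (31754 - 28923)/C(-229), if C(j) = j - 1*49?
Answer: -2831/278 ≈ -10.183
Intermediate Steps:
C(j) = -49 + j (C(j) = j - 49 = -49 + j)
(31754 - 28923)/C(-229) = (31754 - 28923)/(-49 - 229) = 2831/(-278) = 2831*(-1/278) = -2831/278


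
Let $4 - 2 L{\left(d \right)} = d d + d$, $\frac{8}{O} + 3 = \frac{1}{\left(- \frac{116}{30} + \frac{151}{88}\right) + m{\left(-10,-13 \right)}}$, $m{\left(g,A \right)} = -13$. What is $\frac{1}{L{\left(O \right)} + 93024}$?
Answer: $\frac{3759774489}{349748888008414} \approx 1.075 \cdot 10^{-5}$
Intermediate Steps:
$O = - \frac{159992}{61317}$ ($O = \frac{8}{-3 + \frac{1}{\left(- \frac{116}{30} + \frac{151}{88}\right) - 13}} = \frac{8}{-3 + \frac{1}{\left(\left(-116\right) \frac{1}{30} + 151 \cdot \frac{1}{88}\right) - 13}} = \frac{8}{-3 + \frac{1}{\left(- \frac{58}{15} + \frac{151}{88}\right) - 13}} = \frac{8}{-3 + \frac{1}{- \frac{2839}{1320} - 13}} = \frac{8}{-3 + \frac{1}{- \frac{19999}{1320}}} = \frac{8}{-3 - \frac{1320}{19999}} = \frac{8}{- \frac{61317}{19999}} = 8 \left(- \frac{19999}{61317}\right) = - \frac{159992}{61317} \approx -2.6093$)
$L{\left(d \right)} = 2 - \frac{d}{2} - \frac{d^{2}}{2}$ ($L{\left(d \right)} = 2 - \frac{d d + d}{2} = 2 - \frac{d^{2} + d}{2} = 2 - \frac{d + d^{2}}{2} = 2 - \left(\frac{d}{2} + \frac{d^{2}}{2}\right) = 2 - \frac{d}{2} - \frac{d^{2}}{2}$)
$\frac{1}{L{\left(O \right)} + 93024} = \frac{1}{\left(2 - - \frac{79996}{61317} - \frac{\left(- \frac{159992}{61317}\right)^{2}}{2}\right) + 93024} = \frac{1}{\left(2 + \frac{79996}{61317} - \frac{12798720032}{3759774489}\right) + 93024} = \frac{1}{- \frac{374056322}{3759774489} + 93024} = \frac{1}{\frac{349748888008414}{3759774489}} = \frac{3759774489}{349748888008414}$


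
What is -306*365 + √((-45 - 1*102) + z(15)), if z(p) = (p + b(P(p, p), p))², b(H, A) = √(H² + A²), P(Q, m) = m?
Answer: -111690 + √(528 + 450*√2) ≈ -1.1166e+5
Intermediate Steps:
b(H, A) = √(A² + H²)
z(p) = (p + √2*√(p²))² (z(p) = (p + √(p² + p²))² = (p + √(2*p²))² = (p + √2*√(p²))²)
-306*365 + √((-45 - 1*102) + z(15)) = -306*365 + √((-45 - 1*102) + (15 + √2*√(15²))²) = -111690 + √((-45 - 102) + (15 + √2*√225)²) = -111690 + √(-147 + (15 + √2*15)²) = -111690 + √(-147 + (15 + 15*√2)²)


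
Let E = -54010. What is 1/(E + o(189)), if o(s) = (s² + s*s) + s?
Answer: 1/17621 ≈ 5.6750e-5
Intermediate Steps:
o(s) = s + 2*s² (o(s) = (s² + s²) + s = 2*s² + s = s + 2*s²)
1/(E + o(189)) = 1/(-54010 + 189*(1 + 2*189)) = 1/(-54010 + 189*(1 + 378)) = 1/(-54010 + 189*379) = 1/(-54010 + 71631) = 1/17621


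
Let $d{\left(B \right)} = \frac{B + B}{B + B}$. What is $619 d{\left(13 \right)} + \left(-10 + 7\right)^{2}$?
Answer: $628$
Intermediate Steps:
$d{\left(B \right)} = 1$ ($d{\left(B \right)} = \frac{2 B}{2 B} = 2 B \frac{1}{2 B} = 1$)
$619 d{\left(13 \right)} + \left(-10 + 7\right)^{2} = 619 \cdot 1 + \left(-10 + 7\right)^{2} = 619 + \left(-3\right)^{2} = 619 + 9 = 628$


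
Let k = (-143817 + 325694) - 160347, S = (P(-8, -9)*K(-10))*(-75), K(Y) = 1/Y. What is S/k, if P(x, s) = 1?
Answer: 3/8612 ≈ 0.00034835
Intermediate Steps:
K(Y) = 1/Y
S = 15/2 (S = (1/(-10))*(-75) = (1*(-⅒))*(-75) = -⅒*(-75) = 15/2 ≈ 7.5000)
k = 21530 (k = 181877 - 160347 = 21530)
S/k = (15/2)/21530 = (15/2)*(1/21530) = 3/8612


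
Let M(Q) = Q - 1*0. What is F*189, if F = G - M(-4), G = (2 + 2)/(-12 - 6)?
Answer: 714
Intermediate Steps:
M(Q) = Q (M(Q) = Q + 0 = Q)
G = -2/9 (G = 4/(-18) = 4*(-1/18) = -2/9 ≈ -0.22222)
F = 34/9 (F = -2/9 - 1*(-4) = -2/9 + 4 = 34/9 ≈ 3.7778)
F*189 = (34/9)*189 = 714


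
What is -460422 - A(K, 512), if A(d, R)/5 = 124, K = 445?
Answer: -461042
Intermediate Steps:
A(d, R) = 620 (A(d, R) = 5*124 = 620)
-460422 - A(K, 512) = -460422 - 1*620 = -460422 - 620 = -461042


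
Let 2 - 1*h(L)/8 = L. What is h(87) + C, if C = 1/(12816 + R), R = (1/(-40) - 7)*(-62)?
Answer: -180221060/265031 ≈ -680.00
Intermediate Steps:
h(L) = 16 - 8*L
R = 8711/20 (R = (1*(-1/40) - 7)*(-62) = (-1/40 - 7)*(-62) = -281/40*(-62) = 8711/20 ≈ 435.55)
C = 20/265031 (C = 1/(12816 + 8711/20) = 1/(265031/20) = 20/265031 ≈ 7.5463e-5)
h(87) + C = (16 - 8*87) + 20/265031 = (16 - 696) + 20/265031 = -680 + 20/265031 = -180221060/265031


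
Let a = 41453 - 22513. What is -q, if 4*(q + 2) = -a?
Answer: 4737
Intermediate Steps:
a = 18940
q = -4737 (q = -2 + (-1*18940)/4 = -2 + (1/4)*(-18940) = -2 - 4735 = -4737)
-q = -1*(-4737) = 4737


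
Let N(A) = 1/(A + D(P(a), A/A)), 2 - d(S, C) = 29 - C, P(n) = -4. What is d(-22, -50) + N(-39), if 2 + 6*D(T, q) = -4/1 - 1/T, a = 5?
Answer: -73867/959 ≈ -77.025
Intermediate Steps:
D(T, q) = -1 - 1/(6*T) (D(T, q) = -⅓ + (-4/1 - 1/T)/6 = -⅓ + (-4*1 - 1/T)/6 = -⅓ + (-4 - 1/T)/6 = -⅓ + (-⅔ - 1/(6*T)) = -1 - 1/(6*T))
d(S, C) = -27 + C (d(S, C) = 2 - (29 - C) = 2 + (-29 + C) = -27 + C)
N(A) = 1/(-23/24 + A) (N(A) = 1/(A + (-⅙ - 1*(-4))/(-4)) = 1/(A - (-⅙ + 4)/4) = 1/(A - ¼*23/6) = 1/(A - 23/24) = 1/(-23/24 + A))
d(-22, -50) + N(-39) = (-27 - 50) + 24/(-23 + 24*(-39)) = -77 + 24/(-23 - 936) = -77 + 24/(-959) = -77 + 24*(-1/959) = -77 - 24/959 = -73867/959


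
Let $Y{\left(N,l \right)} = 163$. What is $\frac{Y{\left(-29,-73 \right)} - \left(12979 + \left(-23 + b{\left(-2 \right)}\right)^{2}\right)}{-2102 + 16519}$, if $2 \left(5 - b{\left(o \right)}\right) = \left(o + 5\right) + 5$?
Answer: $- \frac{13300}{14417} \approx -0.92252$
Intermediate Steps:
$b{\left(o \right)} = - \frac{o}{2}$ ($b{\left(o \right)} = 5 - \frac{\left(o + 5\right) + 5}{2} = 5 - \frac{\left(5 + o\right) + 5}{2} = 5 - \frac{10 + o}{2} = 5 - \left(5 + \frac{o}{2}\right) = - \frac{o}{2}$)
$\frac{Y{\left(-29,-73 \right)} - \left(12979 + \left(-23 + b{\left(-2 \right)}\right)^{2}\right)}{-2102 + 16519} = \frac{163 - \left(12979 + \left(-23 - -1\right)^{2}\right)}{-2102 + 16519} = \frac{163 - \left(12979 + \left(-23 + 1\right)^{2}\right)}{14417} = \left(163 - 13463\right) \frac{1}{14417} = \left(-13300\right) \frac{1}{14417} = - \frac{13300}{14417}$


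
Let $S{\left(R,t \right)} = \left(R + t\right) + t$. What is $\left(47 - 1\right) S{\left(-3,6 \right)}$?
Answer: $414$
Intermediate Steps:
$S{\left(R,t \right)} = R + 2 t$
$\left(47 - 1\right) S{\left(-3,6 \right)} = \left(47 - 1\right) \left(-3 + 2 \cdot 6\right) = 46 \left(-3 + 12\right) = 46 \cdot 9 = 414$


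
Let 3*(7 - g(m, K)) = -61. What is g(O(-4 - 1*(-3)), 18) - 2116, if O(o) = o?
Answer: -6266/3 ≈ -2088.7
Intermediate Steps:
g(m, K) = 82/3 (g(m, K) = 7 - ⅓*(-61) = 7 + 61/3 = 82/3)
g(O(-4 - 1*(-3)), 18) - 2116 = 82/3 - 2116 = -6266/3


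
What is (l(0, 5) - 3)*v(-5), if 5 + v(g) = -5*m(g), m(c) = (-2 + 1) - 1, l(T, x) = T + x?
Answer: 10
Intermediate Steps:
m(c) = -2 (m(c) = -1 - 1 = -2)
v(g) = 5 (v(g) = -5 - 5*(-2) = -5 + 10 = 5)
(l(0, 5) - 3)*v(-5) = ((0 + 5) - 3)*5 = (5 - 3)*5 = 2*5 = 10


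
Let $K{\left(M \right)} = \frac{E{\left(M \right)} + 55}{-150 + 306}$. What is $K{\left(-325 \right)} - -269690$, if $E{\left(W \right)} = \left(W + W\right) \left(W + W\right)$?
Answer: $\frac{42494195}{156} \approx 2.724 \cdot 10^{5}$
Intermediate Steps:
$E{\left(W \right)} = 4 W^{2}$ ($E{\left(W \right)} = 2 W 2 W = 4 W^{2}$)
$K{\left(M \right)} = \frac{55}{156} + \frac{M^{2}}{39}$ ($K{\left(M \right)} = \frac{4 M^{2} + 55}{-150 + 306} = \frac{55 + 4 M^{2}}{156} = \left(55 + 4 M^{2}\right) \frac{1}{156} = \frac{55}{156} + \frac{M^{2}}{39}$)
$K{\left(-325 \right)} - -269690 = \left(\frac{55}{156} + \frac{\left(-325\right)^{2}}{39}\right) - -269690 = \left(\frac{55}{156} + \frac{1}{39} \cdot 105625\right) + 269690 = \left(\frac{55}{156} + \frac{8125}{3}\right) + 269690 = \frac{422555}{156} + 269690 = \frac{42494195}{156}$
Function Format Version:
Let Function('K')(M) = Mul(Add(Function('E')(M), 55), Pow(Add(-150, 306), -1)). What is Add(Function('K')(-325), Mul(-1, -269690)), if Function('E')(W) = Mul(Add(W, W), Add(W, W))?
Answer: Rational(42494195, 156) ≈ 2.7240e+5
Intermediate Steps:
Function('E')(W) = Mul(4, Pow(W, 2)) (Function('E')(W) = Mul(Mul(2, W), Mul(2, W)) = Mul(4, Pow(W, 2)))
Function('K')(M) = Add(Rational(55, 156), Mul(Rational(1, 39), Pow(M, 2))) (Function('K')(M) = Mul(Add(Mul(4, Pow(M, 2)), 55), Pow(Add(-150, 306), -1)) = Mul(Add(55, Mul(4, Pow(M, 2))), Pow(156, -1)) = Mul(Add(55, Mul(4, Pow(M, 2))), Rational(1, 156)) = Add(Rational(55, 156), Mul(Rational(1, 39), Pow(M, 2))))
Add(Function('K')(-325), Mul(-1, -269690)) = Add(Add(Rational(55, 156), Mul(Rational(1, 39), Pow(-325, 2))), Mul(-1, -269690)) = Add(Add(Rational(55, 156), Mul(Rational(1, 39), 105625)), 269690) = Add(Add(Rational(55, 156), Rational(8125, 3)), 269690) = Add(Rational(422555, 156), 269690) = Rational(42494195, 156)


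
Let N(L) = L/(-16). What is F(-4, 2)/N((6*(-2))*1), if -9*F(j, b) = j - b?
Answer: 8/9 ≈ 0.88889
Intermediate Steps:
N(L) = -L/16 (N(L) = L*(-1/16) = -L/16)
F(j, b) = -j/9 + b/9 (F(j, b) = -(j - b)/9 = -j/9 + b/9)
F(-4, 2)/N((6*(-2))*1) = (-⅑*(-4) + (⅑)*2)/((-6*(-2)/16)) = (4/9 + 2/9)/((-(-3)/4)) = 2/(3*((-1/16*(-12)))) = 2/(3*(¾)) = (⅔)*(4/3) = 8/9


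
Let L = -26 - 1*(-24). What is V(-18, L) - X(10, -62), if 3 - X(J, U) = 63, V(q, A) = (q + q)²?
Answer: 1356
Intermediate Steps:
L = -2 (L = -26 + 24 = -2)
V(q, A) = 4*q² (V(q, A) = (2*q)² = 4*q²)
X(J, U) = -60 (X(J, U) = 3 - 1*63 = 3 - 63 = -60)
V(-18, L) - X(10, -62) = 4*(-18)² - 1*(-60) = 4*324 + 60 = 1296 + 60 = 1356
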